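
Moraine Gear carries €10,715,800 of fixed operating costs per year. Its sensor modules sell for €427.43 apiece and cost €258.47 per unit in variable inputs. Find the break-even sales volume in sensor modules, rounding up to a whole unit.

63,423 sensor modules

Unit CM = price − variable cost = €427.43 − €258.47 = €168.96.
Break-even Q = €10,715,800 / €168.96 = 63,422.11 → 63,423 sensor modules.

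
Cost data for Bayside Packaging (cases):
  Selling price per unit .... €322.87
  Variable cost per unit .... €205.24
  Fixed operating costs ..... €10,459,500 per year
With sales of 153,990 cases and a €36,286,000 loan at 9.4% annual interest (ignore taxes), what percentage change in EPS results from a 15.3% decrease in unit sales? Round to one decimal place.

-65.3%

Total contribution margin = 153,990 × €117.63 = €18,113,843.70.
Operating income = contribution − fixed costs = €18,113,843.70 − €10,459,500 = €7,654,343.70.
Interest = €3,410,884.00, so EBIT − I = €4,243,459.70.
Degree of combined leverage = contribution ÷ (EBIT − I) = €18,113,843.70 ÷ €4,243,459.70 = 4.2686.
EPS therefore changes by 4.2686 × (-15.3%) = -65.3%.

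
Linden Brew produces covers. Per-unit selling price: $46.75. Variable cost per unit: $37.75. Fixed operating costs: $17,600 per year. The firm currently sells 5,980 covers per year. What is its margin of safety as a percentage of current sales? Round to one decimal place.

67.3%

Each unit contributes $46.75 − $37.75 = $9.00. Break-even units = $17,600 ÷ $9.00 = 1,955.56; break-even revenue = 1,955.56 × $46.75 = $91,422.22.
Current sales = 5,980 × $46.75 = $279,565.00.
Margin of safety = ($279,565.00 − $91,422.22) ÷ $279,565.00 = 67.3%.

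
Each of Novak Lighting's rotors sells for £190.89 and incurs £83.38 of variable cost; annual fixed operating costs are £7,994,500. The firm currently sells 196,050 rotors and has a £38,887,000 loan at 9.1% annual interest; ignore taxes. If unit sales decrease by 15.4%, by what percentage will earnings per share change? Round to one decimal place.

-34.0%

Contribution at this volume is 196,050 × £107.51 = £21,077,335.50.
EBIT = £21,077,335.50 − £7,994,500 = £13,082,835.50.
Interest = £3,538,717.00, so EBIT − I = £9,544,118.50.
Degree of combined leverage = contribution ÷ (EBIT − I) = £21,077,335.50 ÷ £9,544,118.50 = 2.2084.
EPS therefore changes by 2.2084 × (-15.4%) = -34.0%.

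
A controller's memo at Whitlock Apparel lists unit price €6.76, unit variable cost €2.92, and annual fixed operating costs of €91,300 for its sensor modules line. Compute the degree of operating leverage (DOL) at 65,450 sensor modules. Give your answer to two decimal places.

At 65,450 units, contribution = 65,450 × €3.84 = €251,328.00.
Subtracting fixed costs: EBIT = €251,328.00 − €91,300 = €160,028.00.
DOL = contribution ÷ EBIT = €251,328.00 ÷ €160,028.00 = 1.5705.

1.57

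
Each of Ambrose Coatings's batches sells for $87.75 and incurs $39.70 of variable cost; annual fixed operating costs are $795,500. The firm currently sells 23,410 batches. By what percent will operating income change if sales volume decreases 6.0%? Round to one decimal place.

At 23,410 units, contribution = 23,410 × $48.05 = $1,124,850.50.
EBIT = $1,124,850.50 − $795,500 = $329,350.50.
Degree of operating leverage = $1,124,850.50 / $329,350.50 = 3.4154.
Operating income changes by 3.4154 × -6.0% = -20.5%.

-20.5%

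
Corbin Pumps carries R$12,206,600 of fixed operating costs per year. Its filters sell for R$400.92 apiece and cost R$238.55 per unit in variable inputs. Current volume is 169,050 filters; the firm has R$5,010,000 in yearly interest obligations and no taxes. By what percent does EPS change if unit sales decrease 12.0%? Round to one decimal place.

-32.2%

At 169,050 units, contribution = 169,050 × R$162.37 = R$27,448,648.50.
Subtracting fixed costs: EBIT = R$27,448,648.50 − R$12,206,600 = R$15,242,048.50.
After interest of R$5,010,000.00, pre-tax earnings = R$10,232,048.50.
Degree of combined leverage = contribution ÷ (EBIT − I) = R$27,448,648.50 ÷ R$10,232,048.50 = 2.6826.
%ΔEPS = DCL × %ΔSales = 2.6826 × -12.0% = -32.2%.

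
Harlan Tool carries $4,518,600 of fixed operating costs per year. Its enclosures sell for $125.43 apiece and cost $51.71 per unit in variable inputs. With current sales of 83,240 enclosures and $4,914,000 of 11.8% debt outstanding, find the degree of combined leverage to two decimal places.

Contribution at this volume is 83,240 × $73.72 = $6,136,452.80.
Subtracting fixed costs: EBIT = $6,136,452.80 − $4,518,600 = $1,617,852.80. Interest = $579,852.00.
DOL = $6,136,452.80 ÷ $1,617,852.80 = 3.7930; DFL = $1,617,852.80 ÷ $1,038,000.80 = 1.5586.
DCL = DOL × DFL = 3.7930 × 1.5586 = 5.9118.

5.91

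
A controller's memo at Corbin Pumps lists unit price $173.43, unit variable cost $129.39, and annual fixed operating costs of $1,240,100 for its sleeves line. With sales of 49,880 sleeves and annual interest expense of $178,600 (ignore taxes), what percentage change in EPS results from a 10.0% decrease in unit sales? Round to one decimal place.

-28.2%

Total contribution margin = 49,880 × $44.04 = $2,196,715.20.
EBIT = $2,196,715.20 − $1,240,100 = $956,615.20.
After interest of $178,600.00, pre-tax earnings = $778,015.20.
Degree of combined leverage = contribution ÷ (EBIT − I) = $2,196,715.20 ÷ $778,015.20 = 2.8235.
%ΔEPS = DCL × %ΔSales = 2.8235 × -10.0% = -28.2%.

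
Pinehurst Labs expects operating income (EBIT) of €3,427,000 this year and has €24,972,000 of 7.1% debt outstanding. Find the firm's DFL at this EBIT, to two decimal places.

2.07

Interest = €1,773,012.00.
Degree of financial leverage = EBIT / (EBIT − interest) = €3,427,000 / €1,653,988.00 = 2.0720.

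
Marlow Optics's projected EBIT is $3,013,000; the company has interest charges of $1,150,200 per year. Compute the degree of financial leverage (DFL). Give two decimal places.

Annual interest charges come to $1,150,200.00.
Degree of financial leverage = EBIT / (EBIT − interest) = $3,013,000 / $1,862,800.00 = 1.6175.

1.62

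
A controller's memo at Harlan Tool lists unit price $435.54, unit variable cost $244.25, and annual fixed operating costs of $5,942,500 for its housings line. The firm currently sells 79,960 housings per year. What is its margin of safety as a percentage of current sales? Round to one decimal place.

Unit CM = price − variable cost = $435.54 − $244.25 = $191.29. Break-even units = $5,942,500 ÷ $191.29 = 31,065.40; break-even revenue = 31,065.40 × $435.54 = $13,530,223.48.
Current sales = 79,960 × $435.54 = $34,825,778.40.
Margin of safety = ($34,825,778.40 − $13,530,223.48) ÷ $34,825,778.40 = 61.1%.

61.1%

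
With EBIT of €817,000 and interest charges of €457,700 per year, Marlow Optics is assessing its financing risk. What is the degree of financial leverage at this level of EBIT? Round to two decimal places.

2.27

Annual interest charges come to €457,700.00.
Degree of financial leverage = EBIT / (EBIT − interest) = €817,000 / €359,300.00 = 2.2739.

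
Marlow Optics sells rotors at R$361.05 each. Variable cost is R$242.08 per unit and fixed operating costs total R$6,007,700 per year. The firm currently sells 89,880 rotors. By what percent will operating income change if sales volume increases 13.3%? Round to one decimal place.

+30.4%

At 89,880 units, contribution = 89,880 × R$118.97 = R$10,693,023.60.
Subtracting fixed costs: EBIT = R$10,693,023.60 − R$6,007,700 = R$4,685,323.60.
Degree of operating leverage = R$10,693,023.60 / R$4,685,323.60 = 2.2822.
%ΔEBIT = DOL × %ΔSales = 2.2822 × +13.3% = +30.4%.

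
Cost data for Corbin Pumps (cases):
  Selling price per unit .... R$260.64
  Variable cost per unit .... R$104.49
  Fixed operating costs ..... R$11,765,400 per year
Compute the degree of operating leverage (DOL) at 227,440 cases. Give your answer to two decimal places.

Total contribution margin = 227,440 × R$156.15 = R$35,514,756.00.
EBIT = R$35,514,756.00 − R$11,765,400 = R$23,749,356.00.
So DOL = total CM / EBIT = R$35,514,756.00 / R$23,749,356.00 = 1.4954.

1.50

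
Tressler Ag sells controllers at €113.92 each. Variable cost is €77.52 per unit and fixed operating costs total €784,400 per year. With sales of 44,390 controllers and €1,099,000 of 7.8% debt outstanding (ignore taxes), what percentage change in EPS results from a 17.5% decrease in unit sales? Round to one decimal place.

Contribution at this volume is 44,390 × €36.40 = €1,615,796.00.
Operating income = contribution − fixed costs = €1,615,796.00 − €784,400 = €831,396.00.
Interest = €85,722.00, so EBIT − I = €745,674.00.
Degree of combined leverage = contribution ÷ (EBIT − I) = €1,615,796.00 ÷ €745,674.00 = 2.1669.
EPS therefore changes by 2.1669 × (-17.5%) = -37.9%.

-37.9%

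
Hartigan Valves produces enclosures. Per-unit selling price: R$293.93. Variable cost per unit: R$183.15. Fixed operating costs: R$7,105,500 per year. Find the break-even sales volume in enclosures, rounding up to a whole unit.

64,141 enclosures

Unit CM = price − variable cost = R$293.93 − R$183.15 = R$110.78.
Break-even volume = fixed costs ÷ CM per unit = R$7,105,500 ÷ R$110.78 = 64,140.64, so 64,141 enclosures.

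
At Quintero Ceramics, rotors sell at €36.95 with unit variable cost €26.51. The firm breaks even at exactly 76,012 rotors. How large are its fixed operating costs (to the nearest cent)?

€793,565.28

Each unit contributes €36.95 − €26.51 = €10.44.
Fixed costs = break-even units × CM = 76,012 × €10.44 = €793,565.28.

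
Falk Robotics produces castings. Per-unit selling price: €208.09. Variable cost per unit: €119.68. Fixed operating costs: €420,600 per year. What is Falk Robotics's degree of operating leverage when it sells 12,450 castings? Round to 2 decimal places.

1.62

Contribution at this volume is 12,450 × €88.41 = €1,100,704.50.
Subtracting fixed costs: EBIT = €1,100,704.50 − €420,600 = €680,104.50.
Degree of operating leverage = €1,100,704.50 / €680,104.50 = 1.6184.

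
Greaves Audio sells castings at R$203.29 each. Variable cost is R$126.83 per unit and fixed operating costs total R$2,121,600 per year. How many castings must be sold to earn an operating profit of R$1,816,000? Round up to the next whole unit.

51,499 castings

Contribution margin per unit = R$203.29 − R$126.83 = R$76.46.
Units = (FC + target) / CM = (R$2,121,600 + R$1,816,000) / R$76.46 = 51,498.82, so 51,499 castings.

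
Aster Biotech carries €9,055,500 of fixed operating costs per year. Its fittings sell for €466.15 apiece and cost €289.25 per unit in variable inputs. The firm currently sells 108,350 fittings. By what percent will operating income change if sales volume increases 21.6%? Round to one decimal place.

+40.9%

Total contribution margin = 108,350 × €176.90 = €19,167,115.00.
EBIT = €19,167,115.00 − €9,055,500 = €10,111,615.00.
DOL = contribution ÷ EBIT = €19,167,115.00 ÷ €10,111,615.00 = 1.8956.
%ΔEBIT = DOL × %ΔSales = 1.8956 × +21.6% = +40.9%.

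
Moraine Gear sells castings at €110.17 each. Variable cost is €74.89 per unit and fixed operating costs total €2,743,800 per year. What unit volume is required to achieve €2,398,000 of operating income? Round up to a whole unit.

Contribution margin per unit = €110.17 − €74.89 = €35.28.
Required volume = (fixed costs + target profit) ÷ CM = (€2,743,800 + €2,398,000) ÷ €35.28 = 145,742.63, so 145,743 castings.

145,743 castings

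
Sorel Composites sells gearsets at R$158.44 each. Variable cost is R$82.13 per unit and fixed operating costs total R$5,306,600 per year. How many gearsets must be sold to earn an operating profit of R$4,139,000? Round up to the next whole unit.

Unit CM = price − variable cost = R$158.44 − R$82.13 = R$76.31.
Need Q such that Q × R$76.31 − R$5,306,600 = R$4,139,000, i.e. Q = R$9,445,600 / R$76.31 = 123,779.32 → 123,780.

123,780 gearsets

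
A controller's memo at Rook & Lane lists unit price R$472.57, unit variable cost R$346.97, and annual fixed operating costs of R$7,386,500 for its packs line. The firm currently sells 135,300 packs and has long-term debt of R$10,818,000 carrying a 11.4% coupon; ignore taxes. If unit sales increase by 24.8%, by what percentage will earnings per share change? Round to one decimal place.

+50.3%

Total contribution margin = 135,300 × R$125.60 = R$16,993,680.00.
Subtracting fixed costs: EBIT = R$16,993,680.00 − R$7,386,500 = R$9,607,180.00.
After interest of R$1,233,252.00, pre-tax earnings = R$8,373,928.00.
Degree of combined leverage = contribution ÷ (EBIT − I) = R$16,993,680.00 ÷ R$8,373,928.00 = 2.0294.
EPS therefore changes by 2.0294 × (+24.8%) = +50.3%.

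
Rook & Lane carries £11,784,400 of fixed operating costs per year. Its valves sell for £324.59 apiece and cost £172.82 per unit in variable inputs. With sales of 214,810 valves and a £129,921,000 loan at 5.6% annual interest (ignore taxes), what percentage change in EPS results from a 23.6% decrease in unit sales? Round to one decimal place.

At 214,810 units, contribution = 214,810 × £151.77 = £32,601,713.70.
Subtracting fixed costs: EBIT = £32,601,713.70 − £11,784,400 = £20,817,313.70.
Interest = £7,275,576.00, so EBIT − I = £13,541,737.70.
Degree of combined leverage = contribution ÷ (EBIT − I) = £32,601,713.70 ÷ £13,541,737.70 = 2.4075.
EPS therefore changes by 2.4075 × (-23.6%) = -56.8%.

-56.8%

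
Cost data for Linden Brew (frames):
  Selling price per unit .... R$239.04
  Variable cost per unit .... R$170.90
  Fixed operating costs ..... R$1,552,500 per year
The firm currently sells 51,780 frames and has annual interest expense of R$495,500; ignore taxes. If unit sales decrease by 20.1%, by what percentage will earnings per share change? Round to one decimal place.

At 51,780 units, contribution = 51,780 × R$68.14 = R$3,528,289.20.
Subtracting fixed costs: EBIT = R$3,528,289.20 − R$1,552,500 = R$1,975,789.20.
Interest = R$495,500.00, so EBIT − I = R$1,480,289.20.
Degree of combined leverage = contribution ÷ (EBIT − I) = R$3,528,289.20 ÷ R$1,480,289.20 = 2.3835.
EPS therefore changes by 2.3835 × (-20.1%) = -47.9%.

-47.9%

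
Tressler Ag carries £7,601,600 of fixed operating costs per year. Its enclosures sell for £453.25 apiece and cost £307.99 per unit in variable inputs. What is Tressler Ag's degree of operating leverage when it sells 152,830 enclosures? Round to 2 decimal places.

Total contribution margin = 152,830 × £145.26 = £22,200,085.80.
EBIT = £22,200,085.80 − £7,601,600 = £14,598,485.80.
So DOL = total CM / EBIT = £22,200,085.80 / £14,598,485.80 = 1.5207.

1.52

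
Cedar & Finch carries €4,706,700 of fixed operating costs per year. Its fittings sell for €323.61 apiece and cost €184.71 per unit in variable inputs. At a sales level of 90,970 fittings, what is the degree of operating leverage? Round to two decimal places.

1.59

Contribution at this volume is 90,970 × €138.90 = €12,635,733.00.
Subtracting fixed costs: EBIT = €12,635,733.00 − €4,706,700 = €7,929,033.00.
Degree of operating leverage = €12,635,733.00 / €7,929,033.00 = 1.5936.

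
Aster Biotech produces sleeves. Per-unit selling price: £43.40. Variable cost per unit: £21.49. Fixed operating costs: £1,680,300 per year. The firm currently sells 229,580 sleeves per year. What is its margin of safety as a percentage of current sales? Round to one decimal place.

66.6%

Each unit contributes £43.40 − £21.49 = £21.91. Break-even units = £1,680,300 ÷ £21.91 = 76,691.01; break-even revenue = 76,691.01 × £43.40 = £3,328,389.78.
Current sales = 229,580 × £43.40 = £9,963,772.00.
Margin of safety = (£9,963,772.00 − £3,328,389.78) ÷ £9,963,772.00 = 66.6%.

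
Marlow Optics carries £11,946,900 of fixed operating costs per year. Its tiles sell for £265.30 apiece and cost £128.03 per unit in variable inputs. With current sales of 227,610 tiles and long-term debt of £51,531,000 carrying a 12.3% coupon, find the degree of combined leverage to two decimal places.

Contribution at this volume is 227,610 × £137.27 = £31,244,024.70.
EBIT = £31,244,024.70 − £11,946,900 = £19,297,124.70. Interest = £6,338,313.00, so EBIT − I = £12,958,811.70.
Degree of total leverage = total CM / (EBIT − interest) = £31,244,024.70 / £12,958,811.70 = 2.4110.

2.41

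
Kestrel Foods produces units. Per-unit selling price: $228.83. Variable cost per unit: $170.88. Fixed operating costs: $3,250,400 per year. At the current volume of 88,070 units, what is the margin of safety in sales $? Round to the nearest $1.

$7,318,045

Unit CM = price − variable cost = $228.83 − $170.88 = $57.95. Break-even units = $3,250,400 ÷ $57.95 = 56,089.73; break-even revenue = 56,089.73 × $228.83 = $12,835,013.49.
Actual sales revenue = 88,070 × $228.83 = $20,153,058.10.
Margin of safety = $20,153,058.10 − $12,835,013.49 = $7,318,045.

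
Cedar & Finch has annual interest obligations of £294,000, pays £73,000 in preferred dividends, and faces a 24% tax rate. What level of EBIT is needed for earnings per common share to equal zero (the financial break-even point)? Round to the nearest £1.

£390,053

Preferred dividends are paid after tax, so their pre-tax equivalent is £73,000 ÷ (1 − 0.24) = £96,052.63.
Financial break-even EBIT = interest + D_p ÷ (1 − t) = £294,000 + £96,052.63 = £390,052.63.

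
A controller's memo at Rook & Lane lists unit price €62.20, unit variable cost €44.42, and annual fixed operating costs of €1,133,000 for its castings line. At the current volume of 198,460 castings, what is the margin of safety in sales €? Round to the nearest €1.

€8,380,624

Unit CM = price − variable cost = €62.20 − €44.42 = €17.78. Break-even units = €1,133,000 ÷ €17.78 = 63,723.28; break-even revenue = 63,723.28 × €62.20 = €3,963,588.30.
Actual sales revenue = 198,460 × €62.20 = €12,344,212.00.
Margin of safety = €12,344,212.00 − €3,963,588.30 = €8,380,624.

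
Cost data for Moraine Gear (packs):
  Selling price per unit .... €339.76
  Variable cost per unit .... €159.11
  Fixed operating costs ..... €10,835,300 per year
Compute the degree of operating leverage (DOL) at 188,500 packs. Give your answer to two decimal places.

Contribution at this volume is 188,500 × €180.65 = €34,052,525.00.
EBIT = €34,052,525.00 − €10,835,300 = €23,217,225.00.
So DOL = total CM / EBIT = €34,052,525.00 / €23,217,225.00 = 1.4667.

1.47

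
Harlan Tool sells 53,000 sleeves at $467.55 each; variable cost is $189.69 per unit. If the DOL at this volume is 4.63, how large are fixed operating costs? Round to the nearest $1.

Contribution at this volume is 53,000 × $277.86 = $14,726,580.00.
DOL = contribution / EBIT, so EBIT = $14,726,580.00 / 4.63 = $3,180,686.83.
Fixed costs = CM − EBIT = $14,726,580.00 − $3,180,686.83 = $11,545,893.

$11,545,893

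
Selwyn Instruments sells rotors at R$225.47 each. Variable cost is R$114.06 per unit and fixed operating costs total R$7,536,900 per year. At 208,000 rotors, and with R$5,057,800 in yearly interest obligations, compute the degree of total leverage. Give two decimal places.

Contribution at this volume is 208,000 × R$111.41 = R$23,173,280.00.
EBIT = R$23,173,280.00 − R$7,536,900 = R$15,636,380.00. Interest = R$5,057,800.00, so EBIT − I = R$10,578,580.00.
Degree of total leverage = total CM / (EBIT − interest) = R$23,173,280.00 / R$10,578,580.00 = 2.1906.

2.19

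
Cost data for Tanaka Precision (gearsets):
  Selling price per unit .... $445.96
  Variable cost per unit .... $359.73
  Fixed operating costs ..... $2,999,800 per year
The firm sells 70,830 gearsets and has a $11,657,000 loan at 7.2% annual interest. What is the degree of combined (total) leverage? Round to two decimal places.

Total contribution margin = 70,830 × $86.23 = $6,107,670.90.
Operating income = contribution − fixed costs = $6,107,670.90 − $2,999,800 = $3,107,870.90. Interest = $839,304.00.
DOL = $6,107,670.90 ÷ $3,107,870.90 = 1.9652; DFL = $3,107,870.90 ÷ $2,268,566.90 = 1.3700.
Combined leverage = 1.9652 × 1.3700 = 2.6923.

2.69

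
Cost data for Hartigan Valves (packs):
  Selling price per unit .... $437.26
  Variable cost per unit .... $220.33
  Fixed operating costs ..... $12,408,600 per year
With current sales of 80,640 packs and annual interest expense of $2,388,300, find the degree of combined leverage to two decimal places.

Total contribution margin = 80,640 × $216.93 = $17,493,235.20.
Subtracting fixed costs: EBIT = $17,493,235.20 − $12,408,600 = $5,084,635.20. Interest = $2,388,300.00, so EBIT − I = $2,696,335.20.
Degree of total leverage = total CM / (EBIT − interest) = $17,493,235.20 / $2,696,335.20 = 6.4878.

6.49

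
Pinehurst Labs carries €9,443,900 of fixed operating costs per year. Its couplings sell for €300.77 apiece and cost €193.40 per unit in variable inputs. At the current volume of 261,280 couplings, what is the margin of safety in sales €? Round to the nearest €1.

Each unit contributes €300.77 − €193.40 = €107.37. Break-even units = €9,443,900 ÷ €107.37 = 87,956.60; break-even revenue = 87,956.60 × €300.77 = €26,454,706.18.
Current sales = 261,280 × €300.77 = €78,585,185.60.
Margin of safety = €78,585,185.60 − €26,454,706.18 = €52,130,479.

€52,130,479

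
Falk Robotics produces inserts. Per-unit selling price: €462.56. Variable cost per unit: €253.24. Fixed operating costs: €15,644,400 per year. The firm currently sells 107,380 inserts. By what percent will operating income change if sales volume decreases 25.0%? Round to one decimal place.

-82.2%

Total contribution margin = 107,380 × €209.32 = €22,476,781.60.
Operating income = contribution − fixed costs = €22,476,781.60 − €15,644,400 = €6,832,381.60.
Degree of operating leverage = €22,476,781.60 / €6,832,381.60 = 3.2897.
So EBIT moves 3.2897 × (-25.0%) = -82.2%.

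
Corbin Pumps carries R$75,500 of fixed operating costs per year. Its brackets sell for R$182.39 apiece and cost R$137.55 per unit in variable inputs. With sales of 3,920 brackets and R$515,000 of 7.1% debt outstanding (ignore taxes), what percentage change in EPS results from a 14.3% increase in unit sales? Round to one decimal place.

Total contribution margin = 3,920 × R$44.84 = R$175,772.80.
Operating income = contribution − fixed costs = R$175,772.80 − R$75,500 = R$100,272.80.
Interest = R$36,565.00, so EBIT − I = R$63,707.80.
DCL = total CM / (EBIT − I) = R$175,772.80 / R$63,707.80 = 2.7590.
%ΔEPS = DCL × %ΔSales = 2.7590 × +14.3% = +39.5%.

+39.5%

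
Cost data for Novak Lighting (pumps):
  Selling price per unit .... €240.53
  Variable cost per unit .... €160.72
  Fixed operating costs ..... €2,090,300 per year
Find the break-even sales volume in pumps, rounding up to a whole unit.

26,191 pumps

Contribution margin per unit = €240.53 − €160.72 = €79.81.
Break-even Q = €2,090,300 / €79.81 = 26,190.95 → 26,191 pumps.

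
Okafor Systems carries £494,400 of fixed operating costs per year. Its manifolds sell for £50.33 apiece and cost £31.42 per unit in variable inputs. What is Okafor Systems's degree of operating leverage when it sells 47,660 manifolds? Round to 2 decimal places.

Total contribution margin = 47,660 × £18.91 = £901,250.60.
Operating income = contribution − fixed costs = £901,250.60 − £494,400 = £406,850.60.
Degree of operating leverage = £901,250.60 / £406,850.60 = 2.2152.

2.22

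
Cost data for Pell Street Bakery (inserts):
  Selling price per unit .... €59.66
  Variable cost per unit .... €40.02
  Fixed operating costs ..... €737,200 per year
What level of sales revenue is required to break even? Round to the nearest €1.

€2,239,376

Contribution margin per unit = €59.66 − €40.02 = €19.64, a CM ratio of €19.64 ÷ €59.66 = 0.3292.
Break-even revenue = fixed costs × price ÷ CM = €737,200 × €59.66 ÷ €19.64 = €2,239,376.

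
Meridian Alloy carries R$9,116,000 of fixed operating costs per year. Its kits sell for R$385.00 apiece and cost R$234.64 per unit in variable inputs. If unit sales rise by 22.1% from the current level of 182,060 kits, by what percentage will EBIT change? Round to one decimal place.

Contribution at this volume is 182,060 × R$150.36 = R$27,374,541.60.
Subtracting fixed costs: EBIT = R$27,374,541.60 − R$9,116,000 = R$18,258,541.60.
Degree of operating leverage = R$27,374,541.60 / R$18,258,541.60 = 1.4993.
Operating income changes by 1.4993 × +22.1% = +33.1%.

+33.1%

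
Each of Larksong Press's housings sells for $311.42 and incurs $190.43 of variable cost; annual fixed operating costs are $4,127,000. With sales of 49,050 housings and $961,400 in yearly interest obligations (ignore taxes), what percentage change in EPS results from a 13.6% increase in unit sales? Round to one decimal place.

Contribution at this volume is 49,050 × $120.99 = $5,934,559.50.
Operating income = contribution − fixed costs = $5,934,559.50 − $4,127,000 = $1,807,559.50.
After interest of $961,400.00, pre-tax earnings = $846,159.50.
Degree of combined leverage = contribution ÷ (EBIT − I) = $5,934,559.50 ÷ $846,159.50 = 7.0135.
EPS therefore changes by 7.0135 × (+13.6%) = +95.4%.

+95.4%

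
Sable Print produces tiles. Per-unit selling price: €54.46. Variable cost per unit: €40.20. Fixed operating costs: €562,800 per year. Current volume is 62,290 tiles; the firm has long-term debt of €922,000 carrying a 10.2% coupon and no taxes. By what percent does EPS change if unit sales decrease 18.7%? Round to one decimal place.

Total contribution margin = 62,290 × €14.26 = €888,255.40.
Subtracting fixed costs: EBIT = €888,255.40 − €562,800 = €325,455.40.
Interest = €94,044.00, so EBIT − I = €231,411.40.
DCL = total CM / (EBIT − I) = €888,255.40 / €231,411.40 = 3.8384.
%ΔEPS = DCL × %ΔSales = 3.8384 × -18.7% = -71.8%.

-71.8%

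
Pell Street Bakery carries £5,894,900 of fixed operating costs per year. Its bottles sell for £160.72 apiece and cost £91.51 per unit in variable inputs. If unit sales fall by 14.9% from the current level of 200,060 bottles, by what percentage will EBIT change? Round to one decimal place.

Total contribution margin = 200,060 × £69.21 = £13,846,152.60.
EBIT = £13,846,152.60 − £5,894,900 = £7,951,252.60.
Degree of operating leverage = £13,846,152.60 / £7,951,252.60 = 1.7414.
%ΔEBIT = DOL × %ΔSales = 1.7414 × -14.9% = -25.9%.

-25.9%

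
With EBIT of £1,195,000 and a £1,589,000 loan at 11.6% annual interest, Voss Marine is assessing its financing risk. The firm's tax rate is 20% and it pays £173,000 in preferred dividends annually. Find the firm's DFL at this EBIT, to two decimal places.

1.50

Interest = £184,324.00.
Pre-tax preferred-dividend burden = £173,000 ÷ (1 − 0.20) = £216,250.00.
DFL = EBIT ÷ [EBIT − I − D_p/(1−t)] = £1,195,000 ÷ [£1,195,000 − £184,324.00 − £216,250.00] = £1,195,000 ÷ £794,426.00 = 1.5042.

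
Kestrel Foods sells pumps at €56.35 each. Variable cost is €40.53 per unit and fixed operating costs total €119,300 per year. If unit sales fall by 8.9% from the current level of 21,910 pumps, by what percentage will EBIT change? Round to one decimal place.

-13.6%

Contribution at this volume is 21,910 × €15.82 = €346,616.20.
EBIT = €346,616.20 − €119,300 = €227,316.20.
DOL = contribution ÷ EBIT = €346,616.20 ÷ €227,316.20 = 1.5248.
%ΔEBIT = DOL × %ΔSales = 1.5248 × -8.9% = -13.6%.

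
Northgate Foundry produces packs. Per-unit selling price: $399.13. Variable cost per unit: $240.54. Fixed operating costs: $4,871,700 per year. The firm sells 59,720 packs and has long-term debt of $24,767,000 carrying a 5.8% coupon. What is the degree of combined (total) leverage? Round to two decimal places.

Contribution at this volume is 59,720 × $158.59 = $9,470,994.80.
EBIT = $9,470,994.80 − $4,871,700 = $4,599,294.80. Interest = $1,436,486.00.
DOL = $9,470,994.80 ÷ $4,599,294.80 = 2.0592; DFL = $4,599,294.80 ÷ $3,162,808.80 = 1.4542.
Combined leverage = 2.0592 × 1.4542 = 2.9945.

2.99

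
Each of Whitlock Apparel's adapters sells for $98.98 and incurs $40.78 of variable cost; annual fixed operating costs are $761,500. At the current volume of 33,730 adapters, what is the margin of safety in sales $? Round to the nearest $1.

$2,043,522

Each unit contributes $98.98 − $40.78 = $58.20. Break-even units = $761,500 ÷ $58.20 = 13,084.19; break-even revenue = 13,084.19 × $98.98 = $1,295,073.37.
Actual sales revenue = 33,730 × $98.98 = $3,338,595.40.
Margin of safety = $3,338,595.40 − $1,295,073.37 = $2,043,522.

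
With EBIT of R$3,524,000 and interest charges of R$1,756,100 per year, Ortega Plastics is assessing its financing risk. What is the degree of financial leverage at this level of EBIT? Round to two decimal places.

1.99

Interest = R$1,756,100.00.
Degree of financial leverage = EBIT / (EBIT − interest) = R$3,524,000 / R$1,767,900.00 = 1.9933.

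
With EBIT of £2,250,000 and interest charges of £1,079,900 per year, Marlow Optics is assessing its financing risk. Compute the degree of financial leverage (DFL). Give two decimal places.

Interest = £1,079,900.00.
Degree of financial leverage = EBIT / (EBIT − interest) = £2,250,000 / £1,170,100.00 = 1.9229.

1.92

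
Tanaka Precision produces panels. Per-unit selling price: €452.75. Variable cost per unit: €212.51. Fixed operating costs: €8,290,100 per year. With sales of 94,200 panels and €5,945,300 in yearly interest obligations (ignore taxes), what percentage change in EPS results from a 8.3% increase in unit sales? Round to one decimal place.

Contribution at this volume is 94,200 × €240.24 = €22,630,608.00.
Operating income = contribution − fixed costs = €22,630,608.00 − €8,290,100 = €14,340,508.00.
Interest = €5,945,300.00, so EBIT − I = €8,395,208.00.
DCL = total CM / (EBIT − I) = €22,630,608.00 / €8,395,208.00 = 2.6957.
EPS therefore changes by 2.6957 × (+8.3%) = +22.4%.

+22.4%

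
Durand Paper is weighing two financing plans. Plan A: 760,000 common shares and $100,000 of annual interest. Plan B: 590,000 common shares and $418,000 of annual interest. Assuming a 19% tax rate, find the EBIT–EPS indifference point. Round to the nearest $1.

At indifference, (EBIT − 100,000)(1 − t)/760,000 = (EBIT − 418,000)(1 − t)/590,000.
The (1 − t) factor cancels: (EBIT − 100,000) × 590,000 = (EBIT − 418,000) × 760,000.
Solving, EBIT = (418,000·760,000 − 100,000·590,000) / (760,000 − 590,000) = 258,680,000,000 / 170,000 = 1,521,647.06.

$1,521,647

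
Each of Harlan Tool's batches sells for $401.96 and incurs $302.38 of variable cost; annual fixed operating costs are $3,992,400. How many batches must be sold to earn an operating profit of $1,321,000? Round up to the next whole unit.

53,359 batches

Contribution margin per unit = $401.96 − $302.38 = $99.58.
Required volume = (fixed costs + target profit) ÷ CM = ($3,992,400 + $1,321,000) ÷ $99.58 = 53,358.10, so 53,359 batches.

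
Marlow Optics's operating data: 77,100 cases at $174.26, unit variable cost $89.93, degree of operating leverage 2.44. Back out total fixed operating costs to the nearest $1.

$3,837,153

Contribution at this volume is 77,100 × $84.33 = $6,501,843.00.
Since DOL = CM ÷ EBIT, EBIT = $6,501,843.00 ÷ 2.44 = $2,664,689.75.
Fixed costs = CM − EBIT = $6,501,843.00 − $2,664,689.75 = $3,837,153.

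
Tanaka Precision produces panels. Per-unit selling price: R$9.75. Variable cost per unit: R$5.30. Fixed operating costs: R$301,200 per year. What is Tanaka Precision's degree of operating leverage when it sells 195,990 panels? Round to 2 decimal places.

1.53

Contribution at this volume is 195,990 × R$4.45 = R$872,155.50.
EBIT = R$872,155.50 − R$301,200 = R$570,955.50.
So DOL = total CM / EBIT = R$872,155.50 / R$570,955.50 = 1.5275.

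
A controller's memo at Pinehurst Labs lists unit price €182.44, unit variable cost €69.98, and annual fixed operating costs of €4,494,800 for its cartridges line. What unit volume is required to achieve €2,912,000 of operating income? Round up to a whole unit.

Unit CM = price − variable cost = €182.44 − €69.98 = €112.46.
Need Q such that Q × €112.46 − €4,494,800 = €2,912,000, i.e. Q = €7,406,800 / €112.46 = 65,861.64 → 65,862.

65,862 cartridges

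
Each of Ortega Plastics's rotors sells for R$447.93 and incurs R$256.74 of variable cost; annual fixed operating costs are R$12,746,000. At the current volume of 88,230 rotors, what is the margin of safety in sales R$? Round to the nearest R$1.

R$9,658,864

Each unit contributes R$447.93 − R$256.74 = R$191.19. Break-even units = R$12,746,000 ÷ R$191.19 = 66,666.67; break-even revenue = 66,666.67 × R$447.93 = R$29,862,000.00.
Current sales = 88,230 × R$447.93 = R$39,520,863.90.
Margin of safety = R$39,520,863.90 − R$29,862,000.00 = R$9,658,864.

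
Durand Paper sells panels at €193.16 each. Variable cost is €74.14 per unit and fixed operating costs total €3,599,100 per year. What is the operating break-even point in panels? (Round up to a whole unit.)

30,240 panels

Each unit contributes €193.16 − €74.14 = €119.02.
Break-even Q = €3,599,100 / €119.02 = 30,239.46 → 30,240 panels.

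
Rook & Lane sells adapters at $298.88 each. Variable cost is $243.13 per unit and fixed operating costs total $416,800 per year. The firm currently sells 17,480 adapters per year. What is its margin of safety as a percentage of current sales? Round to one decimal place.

Each unit contributes $298.88 − $243.13 = $55.75. Break-even units = $416,800 ÷ $55.75 = 7,476.23; break-even revenue = 7,476.23 × $298.88 = $2,234,496.57.
Actual sales revenue = 17,480 × $298.88 = $5,224,422.40.
Margin of safety = ($5,224,422.40 − $2,234,496.57) ÷ $5,224,422.40 = 57.2%.

57.2%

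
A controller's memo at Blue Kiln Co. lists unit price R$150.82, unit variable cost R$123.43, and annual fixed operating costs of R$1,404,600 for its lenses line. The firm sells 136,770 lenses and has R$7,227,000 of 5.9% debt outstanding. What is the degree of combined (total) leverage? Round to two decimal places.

Total contribution margin = 136,770 × R$27.39 = R$3,746,130.30.
Operating income = contribution − fixed costs = R$3,746,130.30 − R$1,404,600 = R$2,341,530.30. Interest = R$426,393.00, so EBIT − I = R$1,915,137.30.
Degree of total leverage = total CM / (EBIT − interest) = R$3,746,130.30 / R$1,915,137.30 = 1.9561.

1.96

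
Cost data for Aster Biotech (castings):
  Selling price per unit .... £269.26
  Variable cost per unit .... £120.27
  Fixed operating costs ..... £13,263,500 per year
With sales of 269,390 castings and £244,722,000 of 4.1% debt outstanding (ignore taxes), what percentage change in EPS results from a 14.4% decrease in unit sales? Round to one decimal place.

Total contribution margin = 269,390 × £148.99 = £40,136,416.10.
EBIT = £40,136,416.10 − £13,263,500 = £26,872,916.10.
After interest of £10,033,602.00, pre-tax earnings = £16,839,314.10.
Degree of combined leverage = contribution ÷ (EBIT − I) = £40,136,416.10 ÷ £16,839,314.10 = 2.3835.
%ΔEPS = DCL × %ΔSales = 2.3835 × -14.4% = -34.3%.

-34.3%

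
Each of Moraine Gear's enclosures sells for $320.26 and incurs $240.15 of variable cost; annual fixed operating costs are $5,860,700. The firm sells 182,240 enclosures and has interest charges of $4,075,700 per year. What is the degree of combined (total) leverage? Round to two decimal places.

3.13

Contribution at this volume is 182,240 × $80.11 = $14,599,246.40.
Subtracting fixed costs: EBIT = $14,599,246.40 − $5,860,700 = $8,738,546.40. Interest = $4,075,700.00.
DOL = $14,599,246.40 ÷ $8,738,546.40 = 1.6707; DFL = $8,738,546.40 ÷ $4,662,846.40 = 1.8741.
Combined leverage = 1.6707 × 1.8741 = 3.1311.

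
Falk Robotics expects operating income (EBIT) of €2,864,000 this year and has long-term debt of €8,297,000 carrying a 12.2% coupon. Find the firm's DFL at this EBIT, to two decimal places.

Interest = €1,012,234.00.
DFL = EBIT ÷ (EBIT − I) = €2,864,000 ÷ (€2,864,000 − €1,012,234.00) = €2,864,000 ÷ €1,851,766.00 = 1.5466.

1.55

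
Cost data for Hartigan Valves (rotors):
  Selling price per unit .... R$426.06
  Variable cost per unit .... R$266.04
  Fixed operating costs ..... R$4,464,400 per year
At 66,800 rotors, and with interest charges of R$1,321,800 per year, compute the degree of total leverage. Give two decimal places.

Contribution at this volume is 66,800 × R$160.02 = R$10,689,336.00.
EBIT = R$10,689,336.00 − R$4,464,400 = R$6,224,936.00. Interest = R$1,321,800.00.
DOL = R$10,689,336.00 ÷ R$6,224,936.00 = 1.7172; DFL = R$6,224,936.00 ÷ R$4,903,136.00 = 1.2696.
DCL = DOL × DFL = 1.7172 × 1.2696 = 2.1802.

2.18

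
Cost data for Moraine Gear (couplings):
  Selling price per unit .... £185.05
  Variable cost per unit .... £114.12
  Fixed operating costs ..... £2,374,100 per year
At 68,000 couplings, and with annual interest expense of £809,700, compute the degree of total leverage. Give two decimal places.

2.94

At 68,000 units, contribution = 68,000 × £70.93 = £4,823,240.00.
Subtracting fixed costs: EBIT = £4,823,240.00 − £2,374,100 = £2,449,140.00. Interest = £809,700.00.
DOL = £4,823,240.00 ÷ £2,449,140.00 = 1.9694; DFL = £2,449,140.00 ÷ £1,639,440.00 = 1.4939.
Combined leverage = 1.9694 × 1.4939 = 2.9421.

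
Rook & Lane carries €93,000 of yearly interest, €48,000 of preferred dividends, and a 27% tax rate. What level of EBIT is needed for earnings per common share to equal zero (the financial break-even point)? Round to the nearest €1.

€158,753

Preferred dividends are paid after tax, so their pre-tax equivalent is €48,000 ÷ (1 − 0.27) = €65,753.42.
EPS = 0 when EBIT covers interest plus the pre-tax preferred burden: €93,000 + €65,753.42 = €158,753.42.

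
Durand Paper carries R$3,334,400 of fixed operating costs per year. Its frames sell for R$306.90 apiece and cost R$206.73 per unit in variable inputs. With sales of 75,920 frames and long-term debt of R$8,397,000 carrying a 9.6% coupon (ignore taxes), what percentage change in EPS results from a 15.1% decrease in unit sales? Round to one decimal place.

Contribution at this volume is 75,920 × R$100.17 = R$7,604,906.40.
Subtracting fixed costs: EBIT = R$7,604,906.40 − R$3,334,400 = R$4,270,506.40.
Interest = R$806,112.00, so EBIT − I = R$3,464,394.40.
DCL = total CM / (EBIT − I) = R$7,604,906.40 / R$3,464,394.40 = 2.1952.
EPS therefore changes by 2.1952 × (-15.1%) = -33.1%.

-33.1%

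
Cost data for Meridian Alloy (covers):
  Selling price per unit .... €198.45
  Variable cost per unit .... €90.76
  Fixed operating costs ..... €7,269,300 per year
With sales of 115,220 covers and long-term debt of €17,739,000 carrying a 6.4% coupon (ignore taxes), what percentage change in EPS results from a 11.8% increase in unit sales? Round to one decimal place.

+36.6%

Contribution at this volume is 115,220 × €107.69 = €12,408,041.80.
Operating income = contribution − fixed costs = €12,408,041.80 − €7,269,300 = €5,138,741.80.
After interest of €1,135,296.00, pre-tax earnings = €4,003,445.80.
DCL = total CM / (EBIT − I) = €12,408,041.80 / €4,003,445.80 = 3.0993.
EPS therefore changes by 3.0993 × (+11.8%) = +36.6%.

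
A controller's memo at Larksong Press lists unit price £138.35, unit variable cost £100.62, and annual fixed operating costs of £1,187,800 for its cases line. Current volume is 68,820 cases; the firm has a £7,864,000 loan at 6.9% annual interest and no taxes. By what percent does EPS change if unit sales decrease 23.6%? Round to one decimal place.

-70.7%

Total contribution margin = 68,820 × £37.73 = £2,596,578.60.
Subtracting fixed costs: EBIT = £2,596,578.60 − £1,187,800 = £1,408,778.60.
Interest = £542,616.00, so EBIT − I = £866,162.60.
DCL = total CM / (EBIT − I) = £2,596,578.60 / £866,162.60 = 2.9978.
EPS therefore changes by 2.9978 × (-23.6%) = -70.7%.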